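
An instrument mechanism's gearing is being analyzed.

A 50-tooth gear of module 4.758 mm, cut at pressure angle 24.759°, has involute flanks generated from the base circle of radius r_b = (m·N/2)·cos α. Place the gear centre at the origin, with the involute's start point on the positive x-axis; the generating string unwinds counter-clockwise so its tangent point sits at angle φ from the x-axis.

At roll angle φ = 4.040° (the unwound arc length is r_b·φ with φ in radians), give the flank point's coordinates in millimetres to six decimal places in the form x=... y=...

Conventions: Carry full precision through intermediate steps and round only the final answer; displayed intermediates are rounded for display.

x=108.283992 y=0.012616

topology: single-mesh involute geometry — m = 4.758, N = 50
pitch radius r_p = m·N/2 = 4.758·50/2 = 118.950000
base radius r_b = r_p·cos α = 118.950000·cos 24.759° = 108.015807
roll angle φ = 4.040° = 0.07051130 rad
x = r_b·(cos φ + φ·sin φ) = 108.283992
y = r_b·(sin φ − φ·cos φ) = 0.012616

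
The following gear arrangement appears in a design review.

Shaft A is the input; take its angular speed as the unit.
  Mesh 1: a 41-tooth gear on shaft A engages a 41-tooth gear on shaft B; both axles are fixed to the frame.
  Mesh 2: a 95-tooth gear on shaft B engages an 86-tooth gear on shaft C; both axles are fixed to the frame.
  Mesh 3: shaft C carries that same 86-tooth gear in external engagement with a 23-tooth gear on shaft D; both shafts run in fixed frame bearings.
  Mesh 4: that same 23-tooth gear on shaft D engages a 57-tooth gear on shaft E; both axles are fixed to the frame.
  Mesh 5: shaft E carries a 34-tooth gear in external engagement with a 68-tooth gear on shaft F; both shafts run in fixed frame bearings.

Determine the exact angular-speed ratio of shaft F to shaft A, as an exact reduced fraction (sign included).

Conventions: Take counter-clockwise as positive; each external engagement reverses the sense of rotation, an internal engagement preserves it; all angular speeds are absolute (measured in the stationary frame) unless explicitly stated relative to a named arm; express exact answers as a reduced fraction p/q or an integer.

class = fixed-axis compound train [5 meshes; 5 ratios multiply, 5 sense flips]
mesh 1 [41T→41T]: running ratio 1, sense −
mesh 2 [95T→86T]: running ratio 95/86, sense +
mesh 3 [86T→23T]: running ratio 95/23, sense −
mesh 4 [23T→57T]: running ratio 5/3, sense +
mesh 5 [34T→68T]: running ratio 5/6, sense −
ω_out/ω_in = -5/6

-5/6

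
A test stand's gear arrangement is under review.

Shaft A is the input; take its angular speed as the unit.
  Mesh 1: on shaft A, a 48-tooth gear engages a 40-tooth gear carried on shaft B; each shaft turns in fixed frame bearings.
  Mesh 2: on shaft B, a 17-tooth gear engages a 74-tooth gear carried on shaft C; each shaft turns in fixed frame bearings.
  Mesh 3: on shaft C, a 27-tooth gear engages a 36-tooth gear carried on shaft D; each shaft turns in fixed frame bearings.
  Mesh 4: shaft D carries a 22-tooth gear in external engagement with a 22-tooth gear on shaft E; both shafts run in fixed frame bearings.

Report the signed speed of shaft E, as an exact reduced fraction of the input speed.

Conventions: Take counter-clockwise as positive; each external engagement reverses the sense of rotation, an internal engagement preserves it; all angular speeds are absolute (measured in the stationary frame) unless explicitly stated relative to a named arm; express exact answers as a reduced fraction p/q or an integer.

153/740

4-mesh fixed-axis compound train (all bearings frame-fixed)
mesh 1 [48T→40T]: |ω|/ω_in = 1×48/40 = 6/5, sense flips to −
mesh 2 [17T→74T]: |ω|/ω_in = (6/5)×17/74 = 51/185, sense flips to +
mesh 3 [27T→36T]: |ω|/ω_in = (51/185)×27/36 = 153/740, sense flips to −
mesh 4 [22T→22T]: |ω|/ω_in = (153/740)×22/22 = 153/740, sense flips to +
signed output speed (× input speed) = 153/740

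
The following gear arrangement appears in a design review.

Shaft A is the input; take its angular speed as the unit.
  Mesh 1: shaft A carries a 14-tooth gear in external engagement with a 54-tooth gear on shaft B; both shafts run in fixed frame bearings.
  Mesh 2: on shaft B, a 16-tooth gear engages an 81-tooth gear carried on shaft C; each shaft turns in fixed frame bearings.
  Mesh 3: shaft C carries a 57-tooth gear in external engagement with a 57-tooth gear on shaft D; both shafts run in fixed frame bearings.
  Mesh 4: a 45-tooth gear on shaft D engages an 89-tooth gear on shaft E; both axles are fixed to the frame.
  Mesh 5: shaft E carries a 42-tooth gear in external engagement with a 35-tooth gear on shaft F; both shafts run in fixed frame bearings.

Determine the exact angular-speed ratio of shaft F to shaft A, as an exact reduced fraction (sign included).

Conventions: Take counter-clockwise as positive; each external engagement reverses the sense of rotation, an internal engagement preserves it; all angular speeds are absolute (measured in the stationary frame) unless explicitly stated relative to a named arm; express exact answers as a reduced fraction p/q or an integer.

class = fixed-axis compound train [5 meshes; 5 ratios multiply, 5 sense flips]
mesh 1 [14T→54T]: running ratio 7/27, sense −
mesh 2 [16T→81T]: running ratio 112/2187, sense +
mesh 3 [57T→57T]: running ratio 112/2187, sense −
mesh 4 [45T→89T]: running ratio 560/21627, sense +
mesh 5 [42T→35T]: running ratio 224/7209, sense −
ω_out/ω_in = -224/7209

-224/7209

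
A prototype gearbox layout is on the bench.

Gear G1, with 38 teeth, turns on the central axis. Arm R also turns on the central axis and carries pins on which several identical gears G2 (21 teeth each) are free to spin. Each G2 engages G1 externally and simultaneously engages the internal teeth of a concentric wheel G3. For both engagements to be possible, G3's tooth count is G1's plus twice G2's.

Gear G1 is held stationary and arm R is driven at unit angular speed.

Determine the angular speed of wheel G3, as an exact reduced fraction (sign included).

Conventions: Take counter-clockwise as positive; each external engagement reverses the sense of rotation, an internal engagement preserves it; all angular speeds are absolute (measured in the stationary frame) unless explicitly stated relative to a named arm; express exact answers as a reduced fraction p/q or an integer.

topology: planetary set — G1 38T / G2 21T / G3 80T, arm = carrier (Willis)
ring teeth: 38 + 2·21 = 80
38(ω_sun−ω_arm) = −80(ω_ring−ω_arm),  ω_sun = 0, ω_arm = 1
ω_ring = 1 − (38/80)(0−1) = 59/40
exact speed ratio = 59/40

59/40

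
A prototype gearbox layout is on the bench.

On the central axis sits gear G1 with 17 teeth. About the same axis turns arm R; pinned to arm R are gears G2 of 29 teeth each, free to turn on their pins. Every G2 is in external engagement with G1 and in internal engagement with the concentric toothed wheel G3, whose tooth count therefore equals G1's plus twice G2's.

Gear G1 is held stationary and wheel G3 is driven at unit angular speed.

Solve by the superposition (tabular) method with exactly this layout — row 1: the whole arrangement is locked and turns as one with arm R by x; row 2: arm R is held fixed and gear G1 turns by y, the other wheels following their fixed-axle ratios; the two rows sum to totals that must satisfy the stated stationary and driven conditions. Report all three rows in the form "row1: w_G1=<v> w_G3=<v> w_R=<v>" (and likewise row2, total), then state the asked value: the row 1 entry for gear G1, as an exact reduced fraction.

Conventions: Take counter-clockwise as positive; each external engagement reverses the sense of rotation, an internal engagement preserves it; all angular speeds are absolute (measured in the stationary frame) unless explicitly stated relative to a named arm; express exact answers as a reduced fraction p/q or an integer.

planetary set (17T centre, 29T on arm, 75T internal) — Willis relation
row 1: whole set turns with the arm by x
row 2 — arm fixed, fixed-axis ratios: sun y, ring −(17/75)·y, arm 0
boundary: total ω_sun = x + y = 0 and total ω_ring = x − (17/75)·y = 1  ⇒  y = -75/92, x = 75/92
row 2 ring = −(17/75)·(-75/92) = 17/92
totals (row 1 + row 2): sun 75/92 + (-75/92) = 0, ring 75/92 + 17/92 = 1, arm 75/92 + 0 = 75/92
asked cell (row1, sun) = 75/92

row1: w_G1=75/92 w_G3=75/92 w_R=75/92
row2: w_G1=-75/92 w_G3=17/92 w_R=0
total: w_G1=0 w_G3=1 w_R=75/92
asked value: 75/92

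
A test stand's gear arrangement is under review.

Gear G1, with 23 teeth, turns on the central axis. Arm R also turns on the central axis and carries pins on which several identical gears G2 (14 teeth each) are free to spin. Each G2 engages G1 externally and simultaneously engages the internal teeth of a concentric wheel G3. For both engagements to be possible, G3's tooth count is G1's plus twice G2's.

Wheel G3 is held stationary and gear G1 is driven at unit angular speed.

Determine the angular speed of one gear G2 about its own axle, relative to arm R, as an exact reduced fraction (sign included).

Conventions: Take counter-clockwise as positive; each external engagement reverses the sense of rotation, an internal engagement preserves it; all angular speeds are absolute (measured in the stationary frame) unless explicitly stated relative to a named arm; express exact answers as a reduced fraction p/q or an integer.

-1173/1036

planetary set (23T centre, 14T on arm, 51T internal) — Willis relation
ring teeth: 23 + 2·14 = 51
23(ω_sun−ω_arm) = −51(ω_ring−ω_arm),  ω_ring = 0, ω_sun = 1
23(1−ω_arm) = −51(0−ω_arm)  ⇒  74·ω_arm = 23  ⇒  ω_arm = 23/74
sun–planet mesh: 23·(1−23/74) = −14·(ω_p−ω_arm)  ⇒  ω_p−ω_arm = -1173/1036
exact speed ratio = -1173/1036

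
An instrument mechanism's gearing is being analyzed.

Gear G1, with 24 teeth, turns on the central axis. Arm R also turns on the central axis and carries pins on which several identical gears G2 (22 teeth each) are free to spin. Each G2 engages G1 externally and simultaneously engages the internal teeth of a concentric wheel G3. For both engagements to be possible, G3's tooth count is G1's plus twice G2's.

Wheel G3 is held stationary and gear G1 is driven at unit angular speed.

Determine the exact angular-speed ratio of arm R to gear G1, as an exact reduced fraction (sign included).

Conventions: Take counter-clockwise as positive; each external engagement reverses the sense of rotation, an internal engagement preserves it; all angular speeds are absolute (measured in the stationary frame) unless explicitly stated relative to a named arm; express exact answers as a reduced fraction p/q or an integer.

6/23

topology: planetary set — G1 24T / G2 22T / G3 68T, arm = carrier (Willis)
ring teeth: 24 + 2·22 = 68
24(ω_sun−ω_arm) = −68(ω_ring−ω_arm),  ω_ring = 0, ω_sun = 1
24(1−ω_arm) = −68(0−ω_arm)  ⇒  92·ω_arm = 24  ⇒  ω_arm = 6/23
ω_out/ω_in = 6/23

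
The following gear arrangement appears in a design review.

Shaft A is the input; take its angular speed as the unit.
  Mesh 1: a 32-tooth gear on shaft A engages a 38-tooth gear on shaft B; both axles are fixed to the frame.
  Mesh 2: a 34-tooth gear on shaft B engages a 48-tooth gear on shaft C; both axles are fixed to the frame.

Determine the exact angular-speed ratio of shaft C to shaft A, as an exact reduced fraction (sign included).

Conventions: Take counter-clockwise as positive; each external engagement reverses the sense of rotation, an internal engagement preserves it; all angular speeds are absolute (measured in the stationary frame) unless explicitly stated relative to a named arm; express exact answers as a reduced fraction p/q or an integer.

34/57

class = fixed-axis compound train [2 meshes; 2 ratios multiply, 2 sense flips]
mesh 1 [32T→38T]: running ratio 16/19, sense −
mesh 2 [34T→48T]: running ratio 34/57, sense +
ω_out/ω_in = 34/57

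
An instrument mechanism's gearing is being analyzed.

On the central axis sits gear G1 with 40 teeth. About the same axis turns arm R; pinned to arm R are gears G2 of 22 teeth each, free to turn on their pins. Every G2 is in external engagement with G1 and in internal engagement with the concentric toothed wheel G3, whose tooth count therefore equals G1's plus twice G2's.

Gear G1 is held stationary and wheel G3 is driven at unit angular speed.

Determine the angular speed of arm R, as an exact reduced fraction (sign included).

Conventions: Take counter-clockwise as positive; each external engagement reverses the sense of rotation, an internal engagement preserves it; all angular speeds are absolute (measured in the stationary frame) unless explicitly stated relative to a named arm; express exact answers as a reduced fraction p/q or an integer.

recognized (axles ride arm R): planetary set, 40/22/84 teeth
ring teeth: 40 + 2·22 = 84
40(ω_sun−ω_arm) = −84(ω_ring−ω_arm),  ω_sun = 0, ω_ring = 1
40(0−ω_arm) = −84(1−ω_arm)  ⇒  124·ω_arm = 84  ⇒  ω_arm = 21/31
exact speed ratio = 21/31

21/31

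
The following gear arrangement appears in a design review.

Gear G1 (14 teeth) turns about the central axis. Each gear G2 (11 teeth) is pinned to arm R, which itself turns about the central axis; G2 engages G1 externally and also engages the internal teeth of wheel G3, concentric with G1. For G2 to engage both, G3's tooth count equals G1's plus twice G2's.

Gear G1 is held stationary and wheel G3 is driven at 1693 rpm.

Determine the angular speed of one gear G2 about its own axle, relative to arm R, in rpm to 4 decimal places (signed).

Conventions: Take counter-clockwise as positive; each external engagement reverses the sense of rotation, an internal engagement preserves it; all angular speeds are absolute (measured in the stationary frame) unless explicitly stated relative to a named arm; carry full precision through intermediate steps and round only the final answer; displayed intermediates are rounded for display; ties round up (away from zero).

topology: planetary set — G1 14T / G2 11T / G3 36T, arm = carrier (Willis)
normalise by the input: solve with ω_ring = 1, then scale by 1693 rpm
ring teeth: 14 + 2·11 = 36
14(ω_sun−ω_arm) = −36(ω_ring−ω_arm),  ω_sun = 0, ω_ring = 1
14(0−ω_arm) = −36(1−ω_arm)  ⇒  50·ω_arm = 36  ⇒  ω_arm = 18/25
sun–planet mesh: 14·(0−18/25) = −11·(ω_p−ω_arm)  ⇒  ω_p−ω_arm = 252/275
scale: ω_p−ω_arm = 252/275 × 1693 rpm = +1551.4036 rpm

+1551.4036 rpm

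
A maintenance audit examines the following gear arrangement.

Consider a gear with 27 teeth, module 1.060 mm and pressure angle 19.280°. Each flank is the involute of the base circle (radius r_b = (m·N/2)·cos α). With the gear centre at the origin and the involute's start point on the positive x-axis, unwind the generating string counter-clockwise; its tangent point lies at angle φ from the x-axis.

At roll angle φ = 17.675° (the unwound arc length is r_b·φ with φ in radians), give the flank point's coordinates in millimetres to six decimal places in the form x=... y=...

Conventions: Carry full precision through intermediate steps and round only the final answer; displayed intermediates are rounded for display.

topology: single-mesh involute geometry — m = 1.060, N = 27
pitch radius r_p = m·N/2 = 1.060·27/2 = 14.310000
base radius r_b = r_p·cos α = 14.310000·cos 19.280° = 13.507442
roll angle φ = 17.675° = 0.30848695 rad
x = r_b·(cos φ + φ·sin φ) = 14.134944
y = r_b·(sin φ − φ·cos φ) = 0.130925

x=14.134944 y=0.130925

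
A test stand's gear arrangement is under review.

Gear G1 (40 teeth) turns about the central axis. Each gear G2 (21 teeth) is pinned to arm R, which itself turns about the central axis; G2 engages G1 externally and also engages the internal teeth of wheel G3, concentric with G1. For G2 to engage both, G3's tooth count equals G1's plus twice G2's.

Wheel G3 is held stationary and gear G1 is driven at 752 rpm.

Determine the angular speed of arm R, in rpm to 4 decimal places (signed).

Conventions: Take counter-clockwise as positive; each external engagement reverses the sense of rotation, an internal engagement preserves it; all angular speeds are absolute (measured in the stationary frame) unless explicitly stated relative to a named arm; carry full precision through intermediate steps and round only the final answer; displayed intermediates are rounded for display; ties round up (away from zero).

class = planetary set [G3 = 40+2·21 = 82; Willis about the carrier]
normalise by the input: solve with ω_sun = 1, then scale by 752 rpm
ring teeth: 40 + 2·21 = 82
40(ω_sun−ω_arm) = −82(ω_ring−ω_arm),  ω_ring = 0, ω_sun = 1
40(1−ω_arm) = −82(0−ω_arm)  ⇒  122·ω_arm = 40  ⇒  ω_arm = 20/61
scale: ω_arm = 20/61 × 752 rpm = +246.5574 rpm

+246.5574 rpm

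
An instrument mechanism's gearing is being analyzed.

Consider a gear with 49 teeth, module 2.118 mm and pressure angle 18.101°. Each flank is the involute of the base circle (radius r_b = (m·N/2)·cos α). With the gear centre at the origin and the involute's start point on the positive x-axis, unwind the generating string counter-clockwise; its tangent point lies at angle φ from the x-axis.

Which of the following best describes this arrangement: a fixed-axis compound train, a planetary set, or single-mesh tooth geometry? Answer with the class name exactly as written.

recognized (one wheel, involute flank): single-mesh tooth geometry, m = 2.118, N = 49
classification: single-mesh tooth geometry

single-mesh tooth geometry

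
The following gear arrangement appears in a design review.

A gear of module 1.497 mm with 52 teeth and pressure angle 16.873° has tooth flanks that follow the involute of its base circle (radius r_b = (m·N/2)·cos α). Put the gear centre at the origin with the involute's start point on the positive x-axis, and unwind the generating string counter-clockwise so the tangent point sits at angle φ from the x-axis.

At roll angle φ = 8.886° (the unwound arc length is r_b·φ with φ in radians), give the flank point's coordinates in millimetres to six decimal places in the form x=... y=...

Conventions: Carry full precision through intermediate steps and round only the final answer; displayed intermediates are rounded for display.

class = single-mesh tooth geometry [base-circle involute, m = 1.497, 52T]
pitch radius r_p = m·N/2 = 1.497·52/2 = 38.922000
base radius r_b = r_p·cos α = 38.922000·cos 16.873° = 37.246426
roll angle φ = 8.886° = 0.15508996 rad
x = r_b·(cos φ + φ·sin φ) = 37.691678
y = r_b·(sin φ − φ·cos φ) = 0.046203

x=37.691678 y=0.046203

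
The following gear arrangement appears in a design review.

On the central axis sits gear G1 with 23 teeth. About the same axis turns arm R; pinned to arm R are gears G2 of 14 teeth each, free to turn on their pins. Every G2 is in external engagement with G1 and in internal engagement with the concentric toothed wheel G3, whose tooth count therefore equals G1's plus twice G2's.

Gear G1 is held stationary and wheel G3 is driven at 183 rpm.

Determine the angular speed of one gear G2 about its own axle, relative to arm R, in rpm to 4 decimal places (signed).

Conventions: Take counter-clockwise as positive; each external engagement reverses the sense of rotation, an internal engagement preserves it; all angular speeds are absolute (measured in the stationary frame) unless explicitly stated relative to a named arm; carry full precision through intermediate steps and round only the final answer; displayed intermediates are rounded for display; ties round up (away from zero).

+207.1998 rpm

topology: planetary set — G1 23T / G2 14T / G3 51T, arm = carrier (Willis)
normalise by the input: solve with ω_ring = 1, then scale by 183 rpm
ring teeth: 23 + 2·14 = 51
23(ω_sun−ω_arm) = −51(ω_ring−ω_arm),  ω_sun = 0, ω_ring = 1
23(0−ω_arm) = −51(1−ω_arm)  ⇒  74·ω_arm = 51  ⇒  ω_arm = 51/74
sun–planet mesh: 23·(0−51/74) = −14·(ω_p−ω_arm)  ⇒  ω_p−ω_arm = 1173/1036
scale: ω_p−ω_arm = 1173/1036 × 183 rpm = +207.1998 rpm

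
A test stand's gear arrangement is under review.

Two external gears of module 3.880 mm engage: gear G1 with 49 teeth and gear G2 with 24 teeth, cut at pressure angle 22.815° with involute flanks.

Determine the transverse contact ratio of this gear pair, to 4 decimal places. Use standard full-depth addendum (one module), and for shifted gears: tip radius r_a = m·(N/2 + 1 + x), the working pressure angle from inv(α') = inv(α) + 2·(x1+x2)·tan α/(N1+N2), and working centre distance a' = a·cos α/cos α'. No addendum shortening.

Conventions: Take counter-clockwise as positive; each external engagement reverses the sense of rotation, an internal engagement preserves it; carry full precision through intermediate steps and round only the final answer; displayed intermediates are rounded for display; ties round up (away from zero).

1.5608

recognized (one external pair, fixed centres): single-mesh tooth geometry, m = 3.880, N1 = 49, N2 = 24
base radii: r_b1 = 87.622664, r_b2 = 42.917223
tip radii: r_a1 = 98.940000, r_a2 = 50.440000
no profile shift: α' = α, a' = a
action lengths: √(r_a1²−r_b1²) = 45.949889, √(r_a2²−r_b2²) = 26.501048
base pitch p_b = π·m·cos α = 11.235703
CR = (45.949889 + 26.501048 − 141.620000·sin 22.81500°)/11.235703 = 1.560810
contact ratio ≈ 1.5608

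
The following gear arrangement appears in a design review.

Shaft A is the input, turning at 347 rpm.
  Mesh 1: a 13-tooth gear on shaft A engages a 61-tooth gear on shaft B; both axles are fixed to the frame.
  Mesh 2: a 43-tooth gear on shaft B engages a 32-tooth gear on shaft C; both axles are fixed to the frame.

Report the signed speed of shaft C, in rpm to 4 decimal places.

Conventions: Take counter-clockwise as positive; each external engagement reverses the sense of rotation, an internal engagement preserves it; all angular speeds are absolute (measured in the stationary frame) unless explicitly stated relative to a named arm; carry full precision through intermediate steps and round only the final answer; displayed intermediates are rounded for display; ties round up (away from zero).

+99.3714 rpm

recognized (3 fixed axles, 2 meshes): fixed-axis compound train
mesh 1 [13T→61T]: ω = 347.0000×13/61 = 73.9508 rpm, sense flips to −
mesh 2 [43T→32T]: ω = 73.9508×43/32 = 99.3714 rpm, sense flips to +
signed output speed = +99.3714 rpm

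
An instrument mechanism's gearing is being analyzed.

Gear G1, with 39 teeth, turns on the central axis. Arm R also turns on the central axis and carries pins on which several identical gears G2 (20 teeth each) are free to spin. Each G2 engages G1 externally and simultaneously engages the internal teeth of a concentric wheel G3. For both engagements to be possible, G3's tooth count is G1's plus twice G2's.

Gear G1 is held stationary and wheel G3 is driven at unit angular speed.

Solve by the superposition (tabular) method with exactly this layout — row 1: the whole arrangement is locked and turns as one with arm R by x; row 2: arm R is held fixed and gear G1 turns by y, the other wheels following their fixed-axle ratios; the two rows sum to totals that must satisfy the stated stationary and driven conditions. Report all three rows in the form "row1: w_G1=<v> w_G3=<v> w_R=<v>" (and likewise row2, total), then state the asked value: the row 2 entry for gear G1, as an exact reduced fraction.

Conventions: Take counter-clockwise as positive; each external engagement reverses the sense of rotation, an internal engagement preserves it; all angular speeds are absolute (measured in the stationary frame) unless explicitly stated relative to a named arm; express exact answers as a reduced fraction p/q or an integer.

row1: w_G1=79/118 w_G3=79/118 w_R=79/118
row2: w_G1=-79/118 w_G3=39/118 w_R=0
total: w_G1=0 w_G3=1 w_R=79/118
asked value: -79/118

planetary set (39T centre, 20T on arm, 79T internal) — Willis relation
row 1 (train locked, turned with arm): all members turn x
row 2 — arm fixed, fixed-axis ratios: sun y, ring −(39/79)·y, arm 0
boundary: total ω_sun = x + y = 0 and total ω_ring = x − (39/79)·y = 1  ⇒  y = -79/118, x = 79/118
row 2 ring = −(39/79)·(-79/118) = 39/118
totals (row 1 + row 2): sun 79/118 + (-79/118) = 0, ring 79/118 + 39/118 = 1, arm 79/118 + 0 = 79/118
asked cell (row2, sun) = -79/118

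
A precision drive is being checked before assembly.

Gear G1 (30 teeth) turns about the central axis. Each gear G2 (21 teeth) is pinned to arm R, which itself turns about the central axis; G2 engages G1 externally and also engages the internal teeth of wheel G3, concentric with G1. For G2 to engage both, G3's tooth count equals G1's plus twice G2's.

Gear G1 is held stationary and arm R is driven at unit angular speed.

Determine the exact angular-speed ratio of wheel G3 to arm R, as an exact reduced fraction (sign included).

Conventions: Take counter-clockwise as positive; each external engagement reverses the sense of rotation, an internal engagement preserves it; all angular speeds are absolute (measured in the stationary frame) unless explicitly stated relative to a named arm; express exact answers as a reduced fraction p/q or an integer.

class = planetary set [G3 = 30+2·21 = 72; Willis about the carrier]
ring teeth: 30 + 2·21 = 72
30(ω_sun−ω_arm) = −72(ω_ring−ω_arm),  ω_sun = 0, ω_arm = 1
ω_ring = 1 − (30/72)(0−1) = 17/12
ω_out/ω_in = 17/12

17/12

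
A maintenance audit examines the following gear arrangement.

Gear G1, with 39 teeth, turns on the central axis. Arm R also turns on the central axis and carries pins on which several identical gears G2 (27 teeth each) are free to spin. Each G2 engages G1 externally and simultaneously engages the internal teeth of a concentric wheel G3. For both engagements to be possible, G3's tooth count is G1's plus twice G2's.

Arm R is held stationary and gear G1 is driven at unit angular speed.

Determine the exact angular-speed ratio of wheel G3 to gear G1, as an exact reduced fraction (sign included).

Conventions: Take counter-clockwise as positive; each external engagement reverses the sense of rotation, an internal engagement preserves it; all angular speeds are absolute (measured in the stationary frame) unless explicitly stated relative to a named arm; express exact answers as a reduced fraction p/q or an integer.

-13/31

class = planetary set [G3 = 39+2·27 = 93; Willis about the carrier]
ring teeth: 39 + 2·27 = 93
39(ω_sun−ω_arm) = −93(ω_ring−ω_arm),  ω_arm = 0, ω_sun = 1
ω_ring = 0 − (39/93)(1−0) = -13/31
ω_out/ω_in = -13/31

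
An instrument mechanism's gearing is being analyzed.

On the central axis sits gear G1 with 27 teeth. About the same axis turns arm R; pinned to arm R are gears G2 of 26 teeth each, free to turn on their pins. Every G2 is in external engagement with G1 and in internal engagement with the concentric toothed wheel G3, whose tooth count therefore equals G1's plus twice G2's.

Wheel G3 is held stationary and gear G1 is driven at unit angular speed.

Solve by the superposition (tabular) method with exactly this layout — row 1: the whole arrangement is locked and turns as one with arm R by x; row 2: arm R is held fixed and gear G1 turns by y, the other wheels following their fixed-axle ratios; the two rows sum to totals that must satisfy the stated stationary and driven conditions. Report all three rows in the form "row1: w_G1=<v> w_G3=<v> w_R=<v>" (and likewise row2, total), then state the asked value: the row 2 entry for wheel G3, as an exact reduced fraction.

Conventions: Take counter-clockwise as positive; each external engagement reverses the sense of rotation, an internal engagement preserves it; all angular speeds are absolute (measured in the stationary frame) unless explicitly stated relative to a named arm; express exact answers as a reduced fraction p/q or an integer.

row1: w_G1=27/106 w_G3=27/106 w_R=27/106
row2: w_G1=79/106 w_G3=-27/106 w_R=0
total: w_G1=1 w_G3=0 w_R=27/106
asked value: -27/106

class = planetary set [G3 = 27+2·26 = 79; Willis about the carrier]
row 1: whole set turns with the arm by x
superposition row 2 [arm held]: sun y, ring −(27/79)·y, arm 0
boundary: total ω_ring = x − (27/79)·y = 0 and total ω_sun = x + y = 1  ⇒  y = 79/106, x = 27/106
row 2 ring = −(27/79)·79/106 = -27/106
totals (row 1 + row 2): sun 27/106 + 79/106 = 1, ring 27/106 + (-27/106) = 0, arm 27/106 + 0 = 27/106
asked cell (row2, ring) = -27/106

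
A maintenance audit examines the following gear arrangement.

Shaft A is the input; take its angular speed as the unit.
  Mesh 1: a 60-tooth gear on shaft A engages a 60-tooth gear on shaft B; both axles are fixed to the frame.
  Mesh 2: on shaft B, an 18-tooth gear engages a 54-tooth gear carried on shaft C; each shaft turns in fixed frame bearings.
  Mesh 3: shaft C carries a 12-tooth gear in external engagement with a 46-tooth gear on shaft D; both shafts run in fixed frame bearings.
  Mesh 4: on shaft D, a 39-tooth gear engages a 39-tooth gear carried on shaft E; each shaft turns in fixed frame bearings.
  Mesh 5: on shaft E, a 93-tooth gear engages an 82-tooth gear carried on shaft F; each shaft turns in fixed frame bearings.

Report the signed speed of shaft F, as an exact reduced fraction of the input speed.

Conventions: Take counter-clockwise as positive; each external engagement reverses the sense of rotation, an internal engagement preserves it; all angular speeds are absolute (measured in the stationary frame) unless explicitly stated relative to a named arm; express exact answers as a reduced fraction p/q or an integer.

-93/943

5-mesh fixed-axis compound train (all bearings frame-fixed)
mesh 1 [60T→60T]: |ω|/ω_in = 1×60/60 = 1, sense flips to −
mesh 2 [18T→54T]: |ω|/ω_in = 1×18/54 = 1/3, sense flips to +
mesh 3 [12T→46T]: |ω|/ω_in = (1/3)×12/46 = 2/23, sense flips to −
mesh 4 [39T→39T]: |ω|/ω_in = (2/23)×39/39 = 2/23, sense flips to +
mesh 5 [93T→82T]: |ω|/ω_in = (2/23)×93/82 = 93/943, sense flips to −
signed output speed (× input speed) = -93/943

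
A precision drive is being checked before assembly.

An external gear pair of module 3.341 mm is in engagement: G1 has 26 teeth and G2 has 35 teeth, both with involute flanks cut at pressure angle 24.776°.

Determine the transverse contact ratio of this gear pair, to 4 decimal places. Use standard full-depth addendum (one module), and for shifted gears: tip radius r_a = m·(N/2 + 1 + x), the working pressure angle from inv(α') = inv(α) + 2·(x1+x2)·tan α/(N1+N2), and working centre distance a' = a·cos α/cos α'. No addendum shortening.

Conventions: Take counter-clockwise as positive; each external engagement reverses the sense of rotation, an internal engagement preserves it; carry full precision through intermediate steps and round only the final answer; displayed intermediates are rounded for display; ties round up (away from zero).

single-mesh involute tooth geometry (26T engaging 35T at module 3.341)
base radii: r_b1 = 39.435127, r_b2 = 53.085748
tip radii: r_a1 = 46.774000, r_a2 = 61.808500
no profile shift: α' = α, a' = a
action lengths: √(r_a1²−r_b1²) = 25.153088, √(r_a2²−r_b2²) = 31.657449
base pitch p_b = π·m·cos α = 9.529931
CR = (25.153088 + 31.657449 − 101.900500·sin 24.77600°)/9.529931 = 1.480274
contact ratio ≈ 1.4803

1.4803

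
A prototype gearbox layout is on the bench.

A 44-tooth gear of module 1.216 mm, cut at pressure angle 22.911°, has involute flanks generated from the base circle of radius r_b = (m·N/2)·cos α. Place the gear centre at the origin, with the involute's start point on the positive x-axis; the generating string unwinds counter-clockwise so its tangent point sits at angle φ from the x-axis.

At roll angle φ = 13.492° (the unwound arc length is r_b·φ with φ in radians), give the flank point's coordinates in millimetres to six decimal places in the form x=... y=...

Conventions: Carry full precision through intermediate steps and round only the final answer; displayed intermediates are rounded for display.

recognized (one wheel, involute flank): single-mesh tooth geometry, m = 1.216, N = 44
pitch radius r_p = m·N/2 = 1.216·44/2 = 26.752000
base radius r_b = r_p·cos α = 26.752000·cos 22.911° = 24.641553
roll angle φ = 13.492° = 0.23547982 rad
x = r_b·(cos φ + φ·sin φ) = 25.315307
y = r_b·(sin φ − φ·cos φ) = 0.106659

x=25.315307 y=0.106659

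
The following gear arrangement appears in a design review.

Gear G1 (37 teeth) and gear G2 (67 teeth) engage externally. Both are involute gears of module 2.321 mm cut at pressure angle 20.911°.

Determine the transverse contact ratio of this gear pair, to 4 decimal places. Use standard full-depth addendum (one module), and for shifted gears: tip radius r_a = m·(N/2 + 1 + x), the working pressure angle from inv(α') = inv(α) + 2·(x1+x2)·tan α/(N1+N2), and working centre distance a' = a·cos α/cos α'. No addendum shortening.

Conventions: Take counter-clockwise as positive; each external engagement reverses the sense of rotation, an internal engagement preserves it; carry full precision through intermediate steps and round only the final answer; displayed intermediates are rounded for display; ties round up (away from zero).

1.7031

single-mesh involute tooth geometry (37T engaging 67T at module 2.321)
base radii: r_b1 = 40.110397, r_b2 = 72.632341
tip radii: r_a1 = 45.259500, r_a2 = 80.074500
no profile shift: α' = α, a' = a
action lengths: √(r_a1²−r_b1²) = 20.966124, √(r_a2²−r_b2²) = 33.711550
base pitch p_b = π·m·cos α = 6.811380
CR = (20.966124 + 33.711550 − 120.692000·sin 20.91100°)/6.811380 = 1.703121
contact ratio ≈ 1.7031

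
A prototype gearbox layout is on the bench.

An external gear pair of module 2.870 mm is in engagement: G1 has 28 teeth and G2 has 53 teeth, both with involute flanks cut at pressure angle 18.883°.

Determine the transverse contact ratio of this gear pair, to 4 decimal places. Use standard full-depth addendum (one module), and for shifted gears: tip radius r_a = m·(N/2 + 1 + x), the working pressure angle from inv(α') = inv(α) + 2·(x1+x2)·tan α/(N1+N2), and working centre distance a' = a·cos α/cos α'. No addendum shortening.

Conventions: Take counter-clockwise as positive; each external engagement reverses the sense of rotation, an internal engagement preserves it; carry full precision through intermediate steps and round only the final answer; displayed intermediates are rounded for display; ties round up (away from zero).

1.7576

topology: single-mesh involute geometry — m = 2.870, 28T/53T pair
base radii: r_b1 = 38.017570, r_b2 = 71.961828
tip radii: r_a1 = 43.050000, r_a2 = 78.925000
no profile shift: α' = α, a' = a
action lengths: √(r_a1²−r_b1²) = 20.198190, √(r_a2²−r_b2²) = 32.413745
base pitch p_b = π·m·cos α = 8.531123
CR = (20.198190 + 32.413745 − 116.235000·sin 18.88300°)/8.531123 = 1.757568
contact ratio ≈ 1.7576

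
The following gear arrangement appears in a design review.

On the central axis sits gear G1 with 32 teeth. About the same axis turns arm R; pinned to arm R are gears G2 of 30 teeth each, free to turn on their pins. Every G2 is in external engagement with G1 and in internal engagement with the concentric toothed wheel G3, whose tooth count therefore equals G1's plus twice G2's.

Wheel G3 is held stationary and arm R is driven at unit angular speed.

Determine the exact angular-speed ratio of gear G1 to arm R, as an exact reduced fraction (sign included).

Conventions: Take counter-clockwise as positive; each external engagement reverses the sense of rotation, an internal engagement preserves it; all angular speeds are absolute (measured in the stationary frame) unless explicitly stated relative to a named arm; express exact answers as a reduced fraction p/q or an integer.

31/8

planetary set (32T centre, 30T on arm, 92T internal) — Willis relation
ring teeth: 32 + 2·30 = 92
32(ω_sun−ω_arm) = −92(ω_ring−ω_arm),  ω_ring = 0, ω_arm = 1
ω_sun = 1 − (92/32)(0−1) = 31/8
ω_out/ω_in = 31/8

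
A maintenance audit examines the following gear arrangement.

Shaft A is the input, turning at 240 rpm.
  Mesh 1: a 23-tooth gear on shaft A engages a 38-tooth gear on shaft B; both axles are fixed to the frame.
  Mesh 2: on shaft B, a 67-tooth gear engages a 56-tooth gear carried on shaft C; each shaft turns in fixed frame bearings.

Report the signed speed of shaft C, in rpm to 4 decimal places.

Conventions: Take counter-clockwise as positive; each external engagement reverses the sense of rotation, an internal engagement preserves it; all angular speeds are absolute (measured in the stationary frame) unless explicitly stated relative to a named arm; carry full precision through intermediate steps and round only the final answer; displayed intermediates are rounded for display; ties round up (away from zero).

+173.7970 rpm

topology: fixed-axis compound train — 2 meshes, A→C
mesh 1 [23T→38T]: ω = 240.0000×23/38 = 145.2632 rpm, sense flips to −
mesh 2 [67T→56T]: ω = 145.2632×67/56 = 173.7970 rpm, sense flips to +
signed output speed = +173.7970 rpm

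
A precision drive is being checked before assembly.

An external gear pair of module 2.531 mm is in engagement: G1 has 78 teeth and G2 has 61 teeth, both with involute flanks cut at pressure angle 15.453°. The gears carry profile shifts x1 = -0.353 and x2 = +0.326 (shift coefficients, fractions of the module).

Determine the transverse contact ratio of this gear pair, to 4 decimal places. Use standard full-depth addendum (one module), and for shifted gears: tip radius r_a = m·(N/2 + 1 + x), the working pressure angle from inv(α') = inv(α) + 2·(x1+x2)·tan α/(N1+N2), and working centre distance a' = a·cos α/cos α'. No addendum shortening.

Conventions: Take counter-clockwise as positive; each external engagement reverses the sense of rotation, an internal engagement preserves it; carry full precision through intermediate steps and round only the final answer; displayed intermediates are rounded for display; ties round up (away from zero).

class = single-mesh tooth geometry [involute pair 78T × 61T, m = 2.531]
base radii: r_b1 = 95.140605, r_b2 = 74.404832
tip radii: r_a1 = 100.346557, r_a2 = 80.551606
inv(α') = inv(15.453°) + 2·(-0.353+0.326)·tan α/(78+61) = 0.00662823  ⇒  α' = 15.37204°
a' = a·cos α / cos α' = 175.9045·cos 15.453°/cos 15.37204° = 175.835988
action lengths: √(r_a1²−r_b1²) = 31.901360, √(r_a2²−r_b2²) = 30.862310
base pitch p_b = π·m·cos α = 7.663924
CR = (31.901360 + 30.862310 − 175.835988·sin 15.37204°)/7.663924 = 2.107548
contact ratio ≈ 2.1075

2.1075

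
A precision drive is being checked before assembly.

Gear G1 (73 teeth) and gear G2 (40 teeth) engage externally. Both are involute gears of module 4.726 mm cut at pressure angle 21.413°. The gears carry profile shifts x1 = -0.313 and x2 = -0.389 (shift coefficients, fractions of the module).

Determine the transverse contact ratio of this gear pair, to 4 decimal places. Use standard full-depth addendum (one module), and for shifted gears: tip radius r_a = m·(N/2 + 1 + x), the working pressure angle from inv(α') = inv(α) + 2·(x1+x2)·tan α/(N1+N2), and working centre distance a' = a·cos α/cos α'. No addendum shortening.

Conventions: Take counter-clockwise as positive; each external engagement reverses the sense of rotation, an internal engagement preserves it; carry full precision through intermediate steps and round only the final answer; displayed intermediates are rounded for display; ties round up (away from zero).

topology: single-mesh involute geometry — m = 4.726, 73T/40T pair
base radii: r_b1 = 160.591912, r_b2 = 87.995568
tip radii: r_a1 = 175.745762, r_a2 = 97.407586
inv(α') = inv(21.413°) + 2·(-0.313-0.389)·tan α/(73+40) = 0.01355765  ⇒  α' = 19.39812°
a' = a·cos α / cos α' = 267.0190·cos 21.413°/cos 19.39812° = 263.548179
action lengths: √(r_a1²−r_b1²) = 71.391950, √(r_a2²−r_b2²) = 41.773410
base pitch p_b = π·m·cos α = 13.822312
CR = (71.391950 + 41.773410 − 263.548179·sin 19.39812°)/13.822312 = 1.854468
contact ratio ≈ 1.8545

1.8545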